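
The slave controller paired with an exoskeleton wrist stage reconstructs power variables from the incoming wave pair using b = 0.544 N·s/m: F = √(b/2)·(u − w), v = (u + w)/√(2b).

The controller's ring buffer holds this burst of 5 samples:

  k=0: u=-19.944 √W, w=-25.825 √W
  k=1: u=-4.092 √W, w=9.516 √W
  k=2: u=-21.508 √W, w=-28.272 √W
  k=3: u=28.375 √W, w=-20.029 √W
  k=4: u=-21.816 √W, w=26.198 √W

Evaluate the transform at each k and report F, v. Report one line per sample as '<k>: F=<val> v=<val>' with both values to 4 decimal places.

0: F=3.0672 v=-43.8790
1: F=-7.0971 v=5.2000
2: F=3.5277 v=-47.7244
3: F=25.2444 v=8.0014
4: F=-25.0410 v=4.2011

k=0: u−w=5.8810, u+w=-45.7690; √(b/2)=0.5215, √(2b)=1.0431; F=0.5215×5.881=3.0672, v=-45.7690/1.0431=-43.8790
k=1: u−w=-13.6080, u+w=5.4240; √(b/2)=0.5215, √(2b)=1.0431; F=0.5215×(-13.608)=-7.0971, v=5.4240/1.0431=5.2000
k=2: u−w=6.7640, u+w=-49.7800; √(b/2)=0.5215, √(2b)=1.0431; F=0.5215×6.764=3.5277, v=-49.7800/1.0431=-47.7244
k=3: u−w=48.4040, u+w=8.3460; √(b/2)=0.5215, √(2b)=1.0431; F=0.5215×48.404=25.2444, v=8.3460/1.0431=8.0014
k=4: u−w=-48.0140, u+w=4.3820; √(b/2)=0.5215, √(2b)=1.0431; F=0.5215×(-48.014)=-25.0410, v=4.3820/1.0431=4.2011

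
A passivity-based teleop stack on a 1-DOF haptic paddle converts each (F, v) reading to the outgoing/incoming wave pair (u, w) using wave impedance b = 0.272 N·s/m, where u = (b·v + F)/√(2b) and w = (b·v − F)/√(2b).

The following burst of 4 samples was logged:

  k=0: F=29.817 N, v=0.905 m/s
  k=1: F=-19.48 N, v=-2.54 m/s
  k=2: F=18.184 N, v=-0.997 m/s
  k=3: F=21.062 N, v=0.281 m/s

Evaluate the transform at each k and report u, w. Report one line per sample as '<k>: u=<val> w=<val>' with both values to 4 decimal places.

k=0: b·v=0.272×0.905=0.2462; √(2b)=0.7376; u=(0.2462+29.817)/0.7376=40.7601, w=(0.2462−29.817)/0.7376=-40.0926
k=1: b·v=0.272×(-2.54)=-0.6909; √(2b)=0.7376; u=(-0.6909+(-19.48))/0.7376=-27.3480, w=(-0.6909−(-19.48))/0.7376=25.4746
k=2: b·v=0.272×(-0.997)=-0.2712; √(2b)=0.7376; u=(-0.2712+18.184)/0.7376=24.2865, w=(-0.2712−18.184)/0.7376=-25.0218
k=3: b·v=0.272×0.281=0.0764; √(2b)=0.7376; u=(0.0764+21.062)/0.7376=28.6598, w=(0.0764−21.062)/0.7376=-28.4526

0: u=40.7601 w=-40.0926
1: u=-27.3480 w=25.4746
2: u=24.2865 w=-25.0218
3: u=28.6598 w=-28.4526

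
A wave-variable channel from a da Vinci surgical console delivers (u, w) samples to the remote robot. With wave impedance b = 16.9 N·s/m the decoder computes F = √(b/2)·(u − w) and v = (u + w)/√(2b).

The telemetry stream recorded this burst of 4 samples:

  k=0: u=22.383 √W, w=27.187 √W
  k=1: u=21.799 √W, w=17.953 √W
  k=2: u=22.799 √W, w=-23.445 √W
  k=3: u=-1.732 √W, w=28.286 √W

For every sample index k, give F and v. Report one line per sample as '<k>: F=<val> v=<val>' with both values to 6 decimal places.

0: F=-13.964692 v=8.526299
1: F=11.179893 v=6.837552
2: F=134.426146 v=-0.111115
3: F=-87.258975 v=4.567427

k=0: u−w=-4.804000, u+w=49.570000; √(b/2)=2.906888, √(2b)=5.813777; F=2.906888×(-4.804)=-13.964692, v=49.570000/5.813777=8.526299
k=1: u−w=3.846000, u+w=39.752000; √(b/2)=2.906888, √(2b)=5.813777; F=2.906888×3.846=11.179893, v=39.752000/5.813777=6.837552
k=2: u−w=46.244000, u+w=-0.646000; √(b/2)=2.906888, √(2b)=5.813777; F=2.906888×46.244=134.426146, v=-0.646000/5.813777=-0.111115
k=3: u−w=-30.018000, u+w=26.554000; √(b/2)=2.906888, √(2b)=5.813777; F=2.906888×(-30.018)=-87.258975, v=26.554000/5.813777=4.567427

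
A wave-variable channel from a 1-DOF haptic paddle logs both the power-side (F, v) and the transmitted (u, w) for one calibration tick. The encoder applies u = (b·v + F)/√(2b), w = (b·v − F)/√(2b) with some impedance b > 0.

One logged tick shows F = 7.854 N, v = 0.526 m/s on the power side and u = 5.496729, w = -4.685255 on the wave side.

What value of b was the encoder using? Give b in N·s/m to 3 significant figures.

b = 1.19 N·s/m

u + w = 0.811474;  u + w = √(2b)·v, so √(2b) = 0.811474/0.526 = 1.542726.
b = (√(2b))²/2 = 2.380004/2 = 1.190002.
(Check via u − w = 2F/√(2b): u − w = 10.181984, 2F/√(2b) = 10.181975.)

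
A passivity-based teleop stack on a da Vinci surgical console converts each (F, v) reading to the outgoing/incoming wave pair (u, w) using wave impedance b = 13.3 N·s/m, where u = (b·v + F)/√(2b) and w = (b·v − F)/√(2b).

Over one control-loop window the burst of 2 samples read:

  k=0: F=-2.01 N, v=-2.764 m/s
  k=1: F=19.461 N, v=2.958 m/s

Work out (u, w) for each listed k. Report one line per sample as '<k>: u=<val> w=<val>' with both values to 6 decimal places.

0: u=-7.517413 w=-6.737969
1: u=11.401296 w=3.854644

k=0: b·v=13.3×(-2.764)=-36.761200; √(2b)=5.157519; u=(-36.761200+(-2.01))/5.157519=-7.517413, w=(-36.761200−(-2.01))/5.157519=-6.737969
k=1: b·v=13.3×2.958=39.341400; √(2b)=5.157519; u=(39.341400+19.461)/5.157519=11.401296, w=(39.341400−19.461)/5.157519=3.854644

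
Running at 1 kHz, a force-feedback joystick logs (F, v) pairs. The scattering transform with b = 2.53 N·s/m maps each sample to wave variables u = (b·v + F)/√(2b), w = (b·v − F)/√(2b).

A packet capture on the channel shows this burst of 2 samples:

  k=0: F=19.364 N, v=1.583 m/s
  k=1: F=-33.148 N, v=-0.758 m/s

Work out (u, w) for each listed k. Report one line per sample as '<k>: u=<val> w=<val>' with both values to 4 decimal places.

k=0: b·v=2.53×1.583=4.0050; √(2b)=2.2494; u=(4.0050+19.364)/2.2494=10.3888, w=(4.0050−19.364)/2.2494=-6.8279
k=1: b·v=2.53×(-0.758)=-1.9177; √(2b)=2.2494; u=(-1.9177+(-33.148))/2.2494=-15.5886, w=(-1.9177−(-33.148))/2.2494=13.8835

0: u=10.3888 w=-6.8279
1: u=-15.5886 w=13.8835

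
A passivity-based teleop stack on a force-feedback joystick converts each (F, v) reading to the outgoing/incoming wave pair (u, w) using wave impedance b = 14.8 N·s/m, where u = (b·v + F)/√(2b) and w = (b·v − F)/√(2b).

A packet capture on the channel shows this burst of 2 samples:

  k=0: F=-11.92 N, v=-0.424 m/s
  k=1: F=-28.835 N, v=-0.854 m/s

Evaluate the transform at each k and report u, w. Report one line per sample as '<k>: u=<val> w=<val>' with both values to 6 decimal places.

0: u=-3.344344 w=1.037535
1: u=-7.623110 w=2.976847

k=0: b·v=14.8×(-0.424)=-6.275200; √(2b)=5.440588; u=(-6.275200+(-11.92))/5.440588=-3.344344, w=(-6.275200−(-11.92))/5.440588=1.037535
k=1: b·v=14.8×(-0.854)=-12.639200; √(2b)=5.440588; u=(-12.639200+(-28.835))/5.440588=-7.623110, w=(-12.639200−(-28.835))/5.440588=2.976847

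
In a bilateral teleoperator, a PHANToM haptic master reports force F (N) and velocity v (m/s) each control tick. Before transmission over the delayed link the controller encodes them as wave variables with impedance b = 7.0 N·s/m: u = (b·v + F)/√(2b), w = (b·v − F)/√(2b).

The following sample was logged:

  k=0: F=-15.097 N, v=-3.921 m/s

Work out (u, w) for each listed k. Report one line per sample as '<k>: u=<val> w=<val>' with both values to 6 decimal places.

k=0: b·v=7.0×(-3.921)=-27.447000; √(2b)=3.741657; u=(-27.447000+(-15.097))/3.741657=-11.370362, w=(-27.447000−(-15.097))/3.741657=-3.300676

0: u=-11.370362 w=-3.300676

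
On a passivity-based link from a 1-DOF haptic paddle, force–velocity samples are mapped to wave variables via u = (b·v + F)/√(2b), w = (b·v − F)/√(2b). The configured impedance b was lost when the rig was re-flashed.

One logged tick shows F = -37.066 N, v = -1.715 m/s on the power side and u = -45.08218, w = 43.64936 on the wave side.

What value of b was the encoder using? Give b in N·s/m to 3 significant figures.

b = 0.349 N·s/m

u + w = -1.4328;  u + w = √(2b)·v, so √(2b) = -1.4328/(-1.715) = 0.8355.
b = (√(2b))²/2 = 0.6980/2 = 0.3490.
(Check via u − w = 2F/√(2b): u − w = -88.7315, 2F/√(2b) = -88.7316.)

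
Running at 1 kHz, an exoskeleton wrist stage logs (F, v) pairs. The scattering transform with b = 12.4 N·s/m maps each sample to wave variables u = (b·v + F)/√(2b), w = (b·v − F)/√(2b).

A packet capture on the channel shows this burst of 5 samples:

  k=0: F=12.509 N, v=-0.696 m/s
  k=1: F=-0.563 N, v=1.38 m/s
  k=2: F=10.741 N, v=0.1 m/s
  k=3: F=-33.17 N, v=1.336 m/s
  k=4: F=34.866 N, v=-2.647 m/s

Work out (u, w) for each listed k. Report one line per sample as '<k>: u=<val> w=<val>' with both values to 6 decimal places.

k=0: b·v=12.4×(-0.696)=-8.630400; √(2b)=4.979960; u=(-8.630400+12.509)/4.979960=0.778842, w=(-8.630400−12.509)/4.979960=-4.244894
k=1: b·v=12.4×1.38=17.112000; √(2b)=4.979960; u=(17.112000+(-0.563))/4.979960=3.323119, w=(17.112000−(-0.563))/4.979960=3.549225
k=2: b·v=12.4×0.1=1.240000; √(2b)=4.979960; u=(1.240000+10.741)/4.979960=2.405843, w=(1.240000−10.741)/4.979960=-1.907847
k=3: b·v=12.4×1.336=16.566400; √(2b)=4.979960; u=(16.566400+(-33.17))/4.979960=-3.334083, w=(16.566400−(-33.17))/4.979960=9.987309
k=4: b·v=12.4×(-2.647)=-32.822800; √(2b)=4.979960; u=(-32.822800+34.866)/4.979960=0.410284, w=(-32.822800−34.866)/4.979960=-13.592238

0: u=0.778842 w=-4.244894
1: u=3.323119 w=3.549225
2: u=2.405843 w=-1.907847
3: u=-3.334083 w=9.987309
4: u=0.410284 w=-13.592238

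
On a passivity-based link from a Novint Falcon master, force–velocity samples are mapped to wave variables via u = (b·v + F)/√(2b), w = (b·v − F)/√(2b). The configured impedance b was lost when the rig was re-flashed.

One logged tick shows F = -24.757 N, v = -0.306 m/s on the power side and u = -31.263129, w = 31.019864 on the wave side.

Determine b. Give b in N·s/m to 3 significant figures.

u + w = -0.243265;  u + w = √(2b)·v, so √(2b) = -0.243265/(-0.306) = 0.794984.
b = (√(2b))²/2 = 0.631999/2 = 0.316000.
(Check via u − w = 2F/√(2b): u − w = -62.282993, 2F/√(2b) = -62.283041.)

b = 0.316 N·s/m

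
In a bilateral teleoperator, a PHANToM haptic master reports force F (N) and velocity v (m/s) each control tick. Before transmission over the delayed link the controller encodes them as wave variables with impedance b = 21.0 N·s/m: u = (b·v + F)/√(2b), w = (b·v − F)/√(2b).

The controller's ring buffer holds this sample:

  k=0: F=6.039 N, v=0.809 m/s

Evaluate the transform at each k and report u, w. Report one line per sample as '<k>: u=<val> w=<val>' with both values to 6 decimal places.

k=0: b·v=21.0×0.809=16.989000; √(2b)=6.480741; u=(16.989000+6.039)/6.480741=3.553298, w=(16.989000−6.039)/6.480741=1.689622

0: u=3.553298 w=1.689622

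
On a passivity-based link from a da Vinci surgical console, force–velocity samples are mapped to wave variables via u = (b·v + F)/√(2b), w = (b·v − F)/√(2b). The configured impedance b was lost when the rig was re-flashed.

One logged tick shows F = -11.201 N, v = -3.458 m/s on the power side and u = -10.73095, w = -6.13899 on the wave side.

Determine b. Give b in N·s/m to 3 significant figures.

u + w = -16.86994;  u + w = √(2b)·v, so √(2b) = -16.86994/(-3.458) = 4.87853.
b = (√(2b))²/2 = 23.80001/2 = 11.90000.
(Check via u − w = 2F/√(2b): u − w = -4.59196, 2F/√(2b) = -4.59196.)

b = 11.9 N·s/m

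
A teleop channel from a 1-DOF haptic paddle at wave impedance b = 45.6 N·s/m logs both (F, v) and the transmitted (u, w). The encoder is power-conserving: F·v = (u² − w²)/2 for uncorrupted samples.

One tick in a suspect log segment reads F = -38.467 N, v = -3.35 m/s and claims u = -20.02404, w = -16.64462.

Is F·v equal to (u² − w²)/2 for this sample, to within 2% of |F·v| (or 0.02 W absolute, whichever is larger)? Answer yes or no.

no

F·v = (-38.467)×(-3.35) = 128.8645 W.
(u² − w²)/2 = (400.9622 − 277.0434)/2 = 61.9594 W.
|Δ| = 66.9050;  2% of max(1, |F·v|) = 2.5773.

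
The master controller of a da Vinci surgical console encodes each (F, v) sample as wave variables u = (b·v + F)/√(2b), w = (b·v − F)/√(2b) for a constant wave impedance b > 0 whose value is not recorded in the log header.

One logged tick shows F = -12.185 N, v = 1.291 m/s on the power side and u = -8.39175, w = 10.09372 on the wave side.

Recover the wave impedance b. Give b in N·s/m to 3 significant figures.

b = 0.869 N·s/m

u + w = 1.7020;  u + w = √(2b)·v, so √(2b) = 1.7020/1.291 = 1.3183.
b = (√(2b))²/2 = 1.7380/2 = 0.8690.
(Check via u − w = 2F/√(2b): u − w = -18.4855, 2F/√(2b) = -18.4854.)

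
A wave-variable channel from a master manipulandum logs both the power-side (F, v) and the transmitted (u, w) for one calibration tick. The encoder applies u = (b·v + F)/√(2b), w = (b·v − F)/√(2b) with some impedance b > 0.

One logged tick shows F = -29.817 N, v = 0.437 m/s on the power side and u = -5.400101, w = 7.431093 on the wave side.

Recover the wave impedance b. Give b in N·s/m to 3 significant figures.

b = 10.8 N·s/m

u + w = 2.030992;  u + w = √(2b)·v, so √(2b) = 2.030992/0.437 = 4.647579.
b = (√(2b))²/2 = 21.599990/2 = 10.799995.
(Check via u − w = 2F/√(2b): u − w = -12.831194, 2F/√(2b) = -12.831197.)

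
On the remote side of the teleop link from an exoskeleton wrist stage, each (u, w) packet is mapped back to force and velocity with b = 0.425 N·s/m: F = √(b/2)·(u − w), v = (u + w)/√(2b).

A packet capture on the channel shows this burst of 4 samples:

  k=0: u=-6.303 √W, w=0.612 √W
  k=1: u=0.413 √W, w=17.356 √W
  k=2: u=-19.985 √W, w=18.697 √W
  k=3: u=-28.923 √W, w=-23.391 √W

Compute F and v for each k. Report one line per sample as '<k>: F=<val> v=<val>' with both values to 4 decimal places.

0: F=-3.1877 v=-6.1728
1: F=-7.8103 v=19.2732
2: F=-17.8315 v=-1.3970
3: F=-2.5501 v=-56.7425

k=0: u−w=-6.9150, u+w=-5.6910; √(b/2)=0.4610, √(2b)=0.9220; F=0.4610×(-6.915)=-3.1877, v=-5.6910/0.9220=-6.1728
k=1: u−w=-16.9430, u+w=17.7690; √(b/2)=0.4610, √(2b)=0.9220; F=0.4610×(-16.943)=-7.8103, v=17.7690/0.9220=19.2732
k=2: u−w=-38.6820, u+w=-1.2880; √(b/2)=0.4610, √(2b)=0.9220; F=0.4610×(-38.682)=-17.8315, v=-1.2880/0.9220=-1.3970
k=3: u−w=-5.5320, u+w=-52.3140; √(b/2)=0.4610, √(2b)=0.9220; F=0.4610×(-5.532)=-2.5501, v=-52.3140/0.9220=-56.7425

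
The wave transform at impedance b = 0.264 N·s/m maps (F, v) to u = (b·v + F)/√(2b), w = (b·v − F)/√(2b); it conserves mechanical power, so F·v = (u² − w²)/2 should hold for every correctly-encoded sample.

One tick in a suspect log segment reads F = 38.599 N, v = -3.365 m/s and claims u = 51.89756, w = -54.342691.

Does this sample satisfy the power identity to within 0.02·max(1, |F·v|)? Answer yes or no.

yes

F·v = 38.599×(-3.365) = -129.885635 W.
(u² − w²)/2 = (2693.356734 − 2953.128065)/2 = -129.885666 W.
|Δ| = 0.000031;  2% of max(1, |F·v|) = 2.597713.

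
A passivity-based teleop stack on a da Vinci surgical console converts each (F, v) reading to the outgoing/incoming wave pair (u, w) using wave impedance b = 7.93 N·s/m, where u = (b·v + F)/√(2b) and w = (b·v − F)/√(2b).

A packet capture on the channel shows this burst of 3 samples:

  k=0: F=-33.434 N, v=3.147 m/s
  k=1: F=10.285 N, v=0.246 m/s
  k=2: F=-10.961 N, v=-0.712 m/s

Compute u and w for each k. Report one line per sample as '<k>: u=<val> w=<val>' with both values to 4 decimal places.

k=0: b·v=7.93×3.147=24.9557; √(2b)=3.9825; u=(24.9557+(-33.434))/3.9825=-2.1289, w=(24.9557−(-33.434))/3.9825=14.6617
k=1: b·v=7.93×0.246=1.9508; √(2b)=3.9825; u=(1.9508+10.285)/3.9825=3.0724, w=(1.9508−10.285)/3.9825=-2.0927
k=2: b·v=7.93×(-0.712)=-5.6462; √(2b)=3.9825; u=(-5.6462+(-10.961))/3.9825=-4.1701, w=(-5.6462−(-10.961))/3.9825=1.3346

0: u=-2.1289 w=14.6617
1: u=3.0724 w=-2.0927
2: u=-4.1701 w=1.3346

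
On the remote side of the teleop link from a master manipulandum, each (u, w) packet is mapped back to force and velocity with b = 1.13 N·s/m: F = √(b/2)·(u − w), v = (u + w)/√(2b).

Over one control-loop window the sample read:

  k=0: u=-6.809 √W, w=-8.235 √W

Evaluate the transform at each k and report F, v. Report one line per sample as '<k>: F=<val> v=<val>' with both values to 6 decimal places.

0: F=1.071874 v=-10.007120

k=0: u−w=1.426000, u+w=-15.044000; √(b/2)=0.751665, √(2b)=1.503330; F=0.751665×1.426=1.071874, v=-15.044000/1.503330=-10.007120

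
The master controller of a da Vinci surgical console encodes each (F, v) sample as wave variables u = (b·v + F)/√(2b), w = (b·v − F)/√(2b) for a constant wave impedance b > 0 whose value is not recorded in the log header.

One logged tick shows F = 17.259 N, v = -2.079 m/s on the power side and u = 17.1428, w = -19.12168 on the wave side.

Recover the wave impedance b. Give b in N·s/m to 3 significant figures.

u + w = -1.97888;  u + w = √(2b)·v, so √(2b) = -1.97888/(-2.079) = 0.95184.
b = (√(2b))²/2 = 0.90600/2 = 0.45300.
(Check via u − w = 2F/√(2b): u − w = 36.26448, 2F/√(2b) = 36.26441.)

b = 0.453 N·s/m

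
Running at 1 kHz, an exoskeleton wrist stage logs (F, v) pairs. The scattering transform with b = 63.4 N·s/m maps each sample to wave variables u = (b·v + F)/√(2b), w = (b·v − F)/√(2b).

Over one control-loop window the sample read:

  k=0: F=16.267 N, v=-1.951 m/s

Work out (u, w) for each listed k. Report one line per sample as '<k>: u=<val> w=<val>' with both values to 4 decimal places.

k=0: b·v=63.4×(-1.951)=-123.6934; √(2b)=11.2606; u=(-123.6934+16.267)/11.2606=-9.5401, w=(-123.6934−16.267)/11.2606=-12.4293

0: u=-9.5401 w=-12.4293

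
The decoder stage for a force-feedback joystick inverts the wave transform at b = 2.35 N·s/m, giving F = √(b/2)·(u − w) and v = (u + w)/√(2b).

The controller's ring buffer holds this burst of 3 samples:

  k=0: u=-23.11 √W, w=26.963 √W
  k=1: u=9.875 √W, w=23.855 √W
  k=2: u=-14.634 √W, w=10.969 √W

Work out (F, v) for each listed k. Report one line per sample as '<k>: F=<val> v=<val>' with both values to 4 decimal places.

k=0: u−w=-50.0730, u+w=3.8530; √(b/2)=1.0840, √(2b)=2.1679; F=1.0840×(-50.073)=-54.2778, v=3.8530/2.1679=1.7773
k=1: u−w=-13.9800, u+w=33.7300; √(b/2)=1.0840, √(2b)=2.1679; F=1.0840×(-13.98)=-15.1540, v=33.7300/2.1679=15.5585
k=2: u−w=-25.6030, u+w=-3.6650; √(b/2)=1.0840, √(2b)=2.1679; F=1.0840×(-25.603)=-27.7530, v=-3.6650/2.1679=-1.6905

0: F=-54.2778 v=1.7773
1: F=-15.1540 v=15.5585
2: F=-27.7530 v=-1.6905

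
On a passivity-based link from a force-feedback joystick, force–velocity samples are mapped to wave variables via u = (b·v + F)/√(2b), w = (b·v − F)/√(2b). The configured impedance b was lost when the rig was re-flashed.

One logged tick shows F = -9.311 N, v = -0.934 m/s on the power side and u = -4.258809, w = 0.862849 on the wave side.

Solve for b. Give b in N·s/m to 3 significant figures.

u + w = -3.395960;  u + w = √(2b)·v, so √(2b) = -3.395960/(-0.934) = 3.635931.
b = (√(2b))²/2 = 13.219998/2 = 6.609999.
(Check via u − w = 2F/√(2b): u − w = -5.121658, 2F/√(2b) = -5.121659.)

b = 6.61 N·s/m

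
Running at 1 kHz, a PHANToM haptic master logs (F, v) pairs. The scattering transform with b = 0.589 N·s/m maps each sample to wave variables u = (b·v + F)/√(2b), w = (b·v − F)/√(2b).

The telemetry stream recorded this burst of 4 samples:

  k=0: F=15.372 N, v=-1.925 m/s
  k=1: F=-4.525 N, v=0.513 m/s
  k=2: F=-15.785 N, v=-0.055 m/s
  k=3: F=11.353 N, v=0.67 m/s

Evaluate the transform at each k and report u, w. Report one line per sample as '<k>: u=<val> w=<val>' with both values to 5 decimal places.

k=0: b·v=0.589×(-1.925)=-1.13382; √(2b)=1.08536; u=(-1.13382+15.372)/1.08536=13.11842, w=(-1.13382−15.372)/1.08536=-15.20774
k=1: b·v=0.589×0.513=0.30216; √(2b)=1.08536; u=(0.30216+(-4.525))/1.08536=-3.89074, w=(0.30216−(-4.525))/1.08536=4.44753
k=2: b·v=0.589×(-0.055)=-0.03240; √(2b)=1.08536; u=(-0.03240+(-15.785))/1.08536=-14.57345, w=(-0.03240−(-15.785))/1.08536=14.51375
k=3: b·v=0.589×0.67=0.39463; √(2b)=1.08536; u=(0.39463+11.353)/1.08536=10.82375, w=(0.39463−11.353)/1.08536=-10.09656

0: u=13.11842 w=-15.20774
1: u=-3.89074 w=4.44753
2: u=-14.57345 w=14.51375
3: u=10.82375 w=-10.09656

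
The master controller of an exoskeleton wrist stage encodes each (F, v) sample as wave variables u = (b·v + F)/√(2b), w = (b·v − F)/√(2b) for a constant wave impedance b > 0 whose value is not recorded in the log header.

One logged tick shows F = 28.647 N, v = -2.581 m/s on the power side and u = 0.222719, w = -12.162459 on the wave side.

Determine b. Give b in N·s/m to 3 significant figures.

b = 10.7 N·s/m

u + w = -11.939740;  u + w = √(2b)·v, so √(2b) = -11.939740/(-2.581) = 4.626013.
b = (√(2b))²/2 = 21.399998/2 = 10.699999.
(Check via u − w = 2F/√(2b): u − w = 12.385178, 2F/√(2b) = 12.385179.)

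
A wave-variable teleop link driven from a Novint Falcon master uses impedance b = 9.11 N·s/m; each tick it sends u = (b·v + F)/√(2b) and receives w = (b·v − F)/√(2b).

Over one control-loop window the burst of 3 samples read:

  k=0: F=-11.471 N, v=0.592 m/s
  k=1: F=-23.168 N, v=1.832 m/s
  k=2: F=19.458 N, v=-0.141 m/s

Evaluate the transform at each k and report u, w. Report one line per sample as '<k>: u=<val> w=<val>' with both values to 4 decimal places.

0: u=-1.4239 w=3.9508
1: u=-1.5177 w=9.3376
2: u=4.2576 w=-4.8595

k=0: b·v=9.11×0.592=5.3931; √(2b)=4.2685; u=(5.3931+(-11.471))/4.2685=-1.4239, w=(5.3931−(-11.471))/4.2685=3.9508
k=1: b·v=9.11×1.832=16.6895; √(2b)=4.2685; u=(16.6895+(-23.168))/4.2685=-1.5177, w=(16.6895−(-23.168))/4.2685=9.3376
k=2: b·v=9.11×(-0.141)=-1.2845; √(2b)=4.2685; u=(-1.2845+19.458)/4.2685=4.2576, w=(-1.2845−19.458)/4.2685=-4.8595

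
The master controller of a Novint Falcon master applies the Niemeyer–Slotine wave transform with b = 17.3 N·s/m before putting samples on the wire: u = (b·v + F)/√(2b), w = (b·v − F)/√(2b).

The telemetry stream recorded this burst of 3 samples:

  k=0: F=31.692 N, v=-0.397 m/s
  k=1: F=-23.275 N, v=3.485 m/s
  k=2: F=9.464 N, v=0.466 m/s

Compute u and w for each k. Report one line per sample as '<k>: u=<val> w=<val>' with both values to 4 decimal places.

0: u=4.2202 w=-6.5554
1: u=6.2928 w=14.2066
2: u=2.9795 w=-0.2384

k=0: b·v=17.3×(-0.397)=-6.8681; √(2b)=5.8822; u=(-6.8681+31.692)/5.8822=4.2202, w=(-6.8681−31.692)/5.8822=-6.5554
k=1: b·v=17.3×3.485=60.2905; √(2b)=5.8822; u=(60.2905+(-23.275))/5.8822=6.2928, w=(60.2905−(-23.275))/5.8822=14.2066
k=2: b·v=17.3×0.466=8.0618; √(2b)=5.8822; u=(8.0618+9.464)/5.8822=2.9795, w=(8.0618−9.464)/5.8822=-0.2384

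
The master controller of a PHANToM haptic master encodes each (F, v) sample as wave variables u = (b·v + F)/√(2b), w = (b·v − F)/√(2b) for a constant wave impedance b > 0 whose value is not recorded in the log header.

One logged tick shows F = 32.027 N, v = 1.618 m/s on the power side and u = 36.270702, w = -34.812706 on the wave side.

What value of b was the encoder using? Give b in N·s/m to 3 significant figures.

b = 0.406 N·s/m

u + w = 1.457996;  u + w = √(2b)·v, so √(2b) = 1.457996/1.618 = 0.901110.
b = (√(2b))²/2 = 0.811999/2 = 0.406000.
(Check via u − w = 2F/√(2b): u − w = 71.083408, 2F/√(2b) = 71.083441.)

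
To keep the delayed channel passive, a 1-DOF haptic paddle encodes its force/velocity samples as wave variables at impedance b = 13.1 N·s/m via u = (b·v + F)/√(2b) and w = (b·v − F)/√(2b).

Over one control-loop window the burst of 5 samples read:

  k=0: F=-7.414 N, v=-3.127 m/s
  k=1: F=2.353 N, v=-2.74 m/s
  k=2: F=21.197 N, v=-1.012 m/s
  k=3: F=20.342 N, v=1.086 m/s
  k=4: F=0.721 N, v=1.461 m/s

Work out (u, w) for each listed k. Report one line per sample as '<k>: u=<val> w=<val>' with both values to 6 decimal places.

0: u=-9.451366 w=-6.554476
1: u=-6.552777 w=-7.472170
2: u=1.551168 w=-6.731185
3: u=6.753535 w=-1.194742
4: u=3.879992 w=3.598274

k=0: b·v=13.1×(-3.127)=-40.963700; √(2b)=5.118594; u=(-40.963700+(-7.414))/5.118594=-9.451366, w=(-40.963700−(-7.414))/5.118594=-6.554476
k=1: b·v=13.1×(-2.74)=-35.894000; √(2b)=5.118594; u=(-35.894000+2.353)/5.118594=-6.552777, w=(-35.894000−2.353)/5.118594=-7.472170
k=2: b·v=13.1×(-1.012)=-13.257200; √(2b)=5.118594; u=(-13.257200+21.197)/5.118594=1.551168, w=(-13.257200−21.197)/5.118594=-6.731185
k=3: b·v=13.1×1.086=14.226600; √(2b)=5.118594; u=(14.226600+20.342)/5.118594=6.753535, w=(14.226600−20.342)/5.118594=-1.194742
k=4: b·v=13.1×1.461=19.139100; √(2b)=5.118594; u=(19.139100+0.721)/5.118594=3.879992, w=(19.139100−0.721)/5.118594=3.598274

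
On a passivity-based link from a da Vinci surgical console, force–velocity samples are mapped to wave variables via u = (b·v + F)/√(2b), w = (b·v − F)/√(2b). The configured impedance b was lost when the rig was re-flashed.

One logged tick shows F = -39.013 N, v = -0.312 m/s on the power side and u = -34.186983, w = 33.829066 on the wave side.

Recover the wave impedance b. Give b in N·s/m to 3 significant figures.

b = 0.658 N·s/m

u + w = -0.357917;  u + w = √(2b)·v, so √(2b) = -0.357917/(-0.312) = 1.147170.
b = (√(2b))²/2 = 1.315999/2 = 0.657999.
(Check via u − w = 2F/√(2b): u − w = -68.016049, 2F/√(2b) = -68.016082.)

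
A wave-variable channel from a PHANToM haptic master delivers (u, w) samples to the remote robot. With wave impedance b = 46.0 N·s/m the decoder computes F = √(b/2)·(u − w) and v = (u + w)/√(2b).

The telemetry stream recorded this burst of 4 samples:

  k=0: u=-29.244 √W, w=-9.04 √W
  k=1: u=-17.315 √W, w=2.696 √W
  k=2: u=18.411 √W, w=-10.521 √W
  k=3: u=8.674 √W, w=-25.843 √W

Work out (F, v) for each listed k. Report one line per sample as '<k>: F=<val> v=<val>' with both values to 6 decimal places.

0: F=-96.894980 v=-3.991383
1: F=-95.969385 v=-1.524136
2: F=138.752998 v=0.822589
3: F=165.537717 v=-1.789992

k=0: u−w=-20.204000, u+w=-38.284000; √(b/2)=4.795832, √(2b)=9.591663; F=4.795832×(-20.204)=-96.894980, v=-38.284000/9.591663=-3.991383
k=1: u−w=-20.011000, u+w=-14.619000; √(b/2)=4.795832, √(2b)=9.591663; F=4.795832×(-20.011)=-95.969385, v=-14.619000/9.591663=-1.524136
k=2: u−w=28.932000, u+w=7.890000; √(b/2)=4.795832, √(2b)=9.591663; F=4.795832×28.932=138.752998, v=7.890000/9.591663=0.822589
k=3: u−w=34.517000, u+w=-17.169000; √(b/2)=4.795832, √(2b)=9.591663; F=4.795832×34.517=165.537717, v=-17.169000/9.591663=-1.789992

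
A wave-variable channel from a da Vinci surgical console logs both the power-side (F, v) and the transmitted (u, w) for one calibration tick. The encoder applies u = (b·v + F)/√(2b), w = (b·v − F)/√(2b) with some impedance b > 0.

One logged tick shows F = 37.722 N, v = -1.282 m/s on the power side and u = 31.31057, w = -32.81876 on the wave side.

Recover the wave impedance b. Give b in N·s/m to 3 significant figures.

b = 0.692 N·s/m

u + w = -1.50819;  u + w = √(2b)·v, so √(2b) = -1.50819/(-1.282) = 1.17644.
b = (√(2b))²/2 = 1.38400/2 = 0.69200.
(Check via u − w = 2F/√(2b): u − w = 64.12933, 2F/√(2b) = 64.12933.)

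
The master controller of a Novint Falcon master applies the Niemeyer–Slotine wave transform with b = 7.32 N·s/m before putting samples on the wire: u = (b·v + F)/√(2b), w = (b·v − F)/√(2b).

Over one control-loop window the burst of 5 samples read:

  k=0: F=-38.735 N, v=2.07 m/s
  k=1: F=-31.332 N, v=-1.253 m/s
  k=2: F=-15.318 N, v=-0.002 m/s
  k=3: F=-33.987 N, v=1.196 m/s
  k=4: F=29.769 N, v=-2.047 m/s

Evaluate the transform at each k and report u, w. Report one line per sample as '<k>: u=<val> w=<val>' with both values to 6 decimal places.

k=0: b·v=7.32×2.07=15.152400; √(2b)=3.826225; u=(15.152400+(-38.735))/3.826225=-6.163411, w=(15.152400−(-38.735))/3.826225=14.083698
k=1: b·v=7.32×(-1.253)=-9.171960; √(2b)=3.826225; u=(-9.171960+(-31.332))/3.826225=-10.585880, w=(-9.171960−(-31.332))/3.826225=5.791619
k=2: b·v=7.32×(-0.002)=-0.014640; √(2b)=3.826225; u=(-0.014640+(-15.318))/3.826225=-4.007250, w=(-0.014640−(-15.318))/3.826225=3.999597
k=3: b·v=7.32×1.196=8.754720; √(2b)=3.826225; u=(8.754720+(-33.987))/3.826225=-6.594562, w=(8.754720−(-33.987))/3.826225=11.170727
k=4: b·v=7.32×(-2.047)=-14.984040; √(2b)=3.826225; u=(-14.984040+29.769)/3.826225=3.864111, w=(-14.984040−29.769)/3.826225=-11.696394

0: u=-6.163411 w=14.083698
1: u=-10.585880 w=5.791619
2: u=-4.007250 w=3.999597
3: u=-6.594562 w=11.170727
4: u=3.864111 w=-11.696394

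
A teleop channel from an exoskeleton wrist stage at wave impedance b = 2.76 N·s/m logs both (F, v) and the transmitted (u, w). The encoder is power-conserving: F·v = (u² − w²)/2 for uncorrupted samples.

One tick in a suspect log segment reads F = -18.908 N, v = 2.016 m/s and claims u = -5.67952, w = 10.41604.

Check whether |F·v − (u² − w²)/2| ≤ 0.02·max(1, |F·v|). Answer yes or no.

F·v = (-18.908)×2.016 = -38.11853 W.
(u² − w²)/2 = (32.25695 − 108.49389)/2 = -38.11847 W.
|Δ| = 0.00006;  2% of max(1, |F·v|) = 0.76237.

yes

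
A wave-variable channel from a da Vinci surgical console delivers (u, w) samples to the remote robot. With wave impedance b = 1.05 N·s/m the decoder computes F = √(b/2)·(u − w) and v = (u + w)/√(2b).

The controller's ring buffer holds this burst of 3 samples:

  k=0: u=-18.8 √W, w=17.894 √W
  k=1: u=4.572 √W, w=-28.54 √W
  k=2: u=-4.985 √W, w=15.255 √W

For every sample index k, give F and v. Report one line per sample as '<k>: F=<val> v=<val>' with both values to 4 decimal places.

0: F=-26.5873 v=-0.6252
1: F=23.9919 v=-16.5395
2: F=-14.6653 v=7.0870

k=0: u−w=-36.6940, u+w=-0.9060; √(b/2)=0.7246, √(2b)=1.4491; F=0.7246×(-36.694)=-26.5873, v=-0.9060/1.4491=-0.6252
k=1: u−w=33.1120, u+w=-23.9680; √(b/2)=0.7246, √(2b)=1.4491; F=0.7246×33.112=23.9919, v=-23.9680/1.4491=-16.5395
k=2: u−w=-20.2400, u+w=10.2700; √(b/2)=0.7246, √(2b)=1.4491; F=0.7246×(-20.24)=-14.6653, v=10.2700/1.4491=7.0870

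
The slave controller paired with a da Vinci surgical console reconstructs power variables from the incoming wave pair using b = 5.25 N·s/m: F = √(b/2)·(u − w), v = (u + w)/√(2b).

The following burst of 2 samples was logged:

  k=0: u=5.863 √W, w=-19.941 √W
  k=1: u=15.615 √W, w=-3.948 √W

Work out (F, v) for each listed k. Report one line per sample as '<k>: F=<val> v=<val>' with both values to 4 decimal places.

0: F=41.8073 v=-4.3446
1: F=31.6957 v=3.6005

k=0: u−w=25.8040, u+w=-14.0780; √(b/2)=1.6202, √(2b)=3.2404; F=1.6202×25.804=41.8073, v=-14.0780/3.2404=-4.3446
k=1: u−w=19.5630, u+w=11.6670; √(b/2)=1.6202, √(2b)=3.2404; F=1.6202×19.563=31.6957, v=11.6670/3.2404=3.6005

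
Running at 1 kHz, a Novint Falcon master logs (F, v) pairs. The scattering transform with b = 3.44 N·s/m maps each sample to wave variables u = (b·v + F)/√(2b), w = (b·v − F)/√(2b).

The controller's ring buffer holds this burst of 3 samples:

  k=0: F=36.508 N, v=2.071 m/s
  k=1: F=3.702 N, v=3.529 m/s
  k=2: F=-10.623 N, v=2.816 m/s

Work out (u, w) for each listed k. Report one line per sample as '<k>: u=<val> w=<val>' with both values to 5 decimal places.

0: u=16.63464 w=-11.20245
1: u=6.03961 w=3.21687
2: u=-0.35683 w=7.74313

k=0: b·v=3.44×2.071=7.12424; √(2b)=2.62298; u=(7.12424+36.508)/2.62298=16.63464, w=(7.12424−36.508)/2.62298=-11.20245
k=1: b·v=3.44×3.529=12.13976; √(2b)=2.62298; u=(12.13976+3.702)/2.62298=6.03961, w=(12.13976−3.702)/2.62298=3.21687
k=2: b·v=3.44×2.816=9.68704; √(2b)=2.62298; u=(9.68704+(-10.623))/2.62298=-0.35683, w=(9.68704−(-10.623))/2.62298=7.74313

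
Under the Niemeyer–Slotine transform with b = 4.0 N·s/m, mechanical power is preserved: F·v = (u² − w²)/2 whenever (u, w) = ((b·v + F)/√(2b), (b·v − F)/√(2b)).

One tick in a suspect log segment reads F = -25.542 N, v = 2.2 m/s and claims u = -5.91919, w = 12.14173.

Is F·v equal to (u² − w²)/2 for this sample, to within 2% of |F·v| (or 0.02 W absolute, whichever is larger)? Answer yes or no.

F·v = (-25.542)×2.2 = -56.19240 W.
(u² − w²)/2 = (35.03681 − 147.42161)/2 = -56.19240 W.
|Δ| = 0.00000;  2% of max(1, |F·v|) = 1.12385.

yes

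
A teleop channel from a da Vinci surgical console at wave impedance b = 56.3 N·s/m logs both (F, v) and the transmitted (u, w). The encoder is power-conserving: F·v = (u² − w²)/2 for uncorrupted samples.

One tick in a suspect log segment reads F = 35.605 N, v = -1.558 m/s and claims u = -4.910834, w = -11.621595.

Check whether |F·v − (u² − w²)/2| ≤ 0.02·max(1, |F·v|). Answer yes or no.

F·v = 35.605×(-1.558) = -55.472590 W.
(u² − w²)/2 = (24.116291 − 135.061470)/2 = -55.472590 W.
|Δ| = 0.000000;  2% of max(1, |F·v|) = 1.109452.

yes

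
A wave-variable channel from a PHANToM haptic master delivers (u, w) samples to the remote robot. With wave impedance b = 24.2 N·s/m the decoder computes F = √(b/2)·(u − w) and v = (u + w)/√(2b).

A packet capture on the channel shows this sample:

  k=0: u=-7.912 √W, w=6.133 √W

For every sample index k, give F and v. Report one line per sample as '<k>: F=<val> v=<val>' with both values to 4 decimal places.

k=0: u−w=-14.0450, u+w=-1.7790; √(b/2)=3.4785, √(2b)=6.9570; F=3.4785×(-14.045)=-48.8556, v=-1.7790/6.9570=-0.2557

0: F=-48.8556 v=-0.2557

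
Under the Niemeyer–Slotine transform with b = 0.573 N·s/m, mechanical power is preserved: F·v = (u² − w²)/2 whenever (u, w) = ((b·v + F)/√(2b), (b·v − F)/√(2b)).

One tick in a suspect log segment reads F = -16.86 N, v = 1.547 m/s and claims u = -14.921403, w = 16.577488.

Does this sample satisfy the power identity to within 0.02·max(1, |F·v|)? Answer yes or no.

yes

F·v = (-16.86)×1.547 = -26.082420 W.
(u² − w²)/2 = (222.648267 − 274.813108)/2 = -26.082420 W.
|Δ| = 0.000000;  2% of max(1, |F·v|) = 0.521648.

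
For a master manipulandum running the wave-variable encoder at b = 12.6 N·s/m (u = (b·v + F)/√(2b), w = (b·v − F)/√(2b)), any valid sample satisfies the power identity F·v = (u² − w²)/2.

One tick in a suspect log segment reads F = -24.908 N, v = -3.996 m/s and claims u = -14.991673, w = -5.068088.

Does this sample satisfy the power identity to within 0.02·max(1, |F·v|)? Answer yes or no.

yes

F·v = (-24.908)×(-3.996) = 99.532368 W.
(u² − w²)/2 = (224.750259 − 25.685516)/2 = 99.532372 W.
|Δ| = 0.000004;  2% of max(1, |F·v|) = 1.990647.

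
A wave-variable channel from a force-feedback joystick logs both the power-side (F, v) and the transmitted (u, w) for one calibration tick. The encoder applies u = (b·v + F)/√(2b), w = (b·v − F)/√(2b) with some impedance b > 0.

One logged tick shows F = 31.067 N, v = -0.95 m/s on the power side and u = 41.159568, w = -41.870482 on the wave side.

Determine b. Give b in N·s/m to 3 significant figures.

u + w = -0.710914;  u + w = √(2b)·v, so √(2b) = -0.710914/(-0.95) = 0.748331.
b = (√(2b))²/2 = 0.559999/2 = 0.279999.
(Check via u − w = 2F/√(2b): u − w = 83.030050, 2F/√(2b) = 83.030156.)

b = 0.28 N·s/m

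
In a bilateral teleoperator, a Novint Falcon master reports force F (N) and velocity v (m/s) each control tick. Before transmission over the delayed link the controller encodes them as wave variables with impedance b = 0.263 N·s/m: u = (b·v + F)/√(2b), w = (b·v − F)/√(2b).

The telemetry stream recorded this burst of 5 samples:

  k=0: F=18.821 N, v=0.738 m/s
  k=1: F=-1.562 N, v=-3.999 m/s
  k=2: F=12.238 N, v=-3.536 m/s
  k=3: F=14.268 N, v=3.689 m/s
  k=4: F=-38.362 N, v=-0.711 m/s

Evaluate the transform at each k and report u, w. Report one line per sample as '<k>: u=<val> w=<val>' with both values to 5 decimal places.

k=0: b·v=0.263×0.738=0.19409; √(2b)=0.72526; u=(0.19409+18.821)/0.72526=26.21836, w=(0.19409−18.821)/0.72526=-25.68312
k=1: b·v=0.263×(-3.999)=-1.05174; √(2b)=0.72526; u=(-1.05174+(-1.562))/0.72526=-3.60387, w=(-1.05174−(-1.562))/0.72526=0.70356
k=2: b·v=0.263×(-3.536)=-0.92997; √(2b)=0.72526; u=(-0.92997+12.238)/0.72526=15.59172, w=(-0.92997−12.238)/0.72526=-18.15624
k=3: b·v=0.263×3.689=0.97021; √(2b)=0.72526; u=(0.97021+14.268)/0.72526=21.01072, w=(0.97021−14.268)/0.72526=-18.33524
k=4: b·v=0.263×(-0.711)=-0.18699; √(2b)=0.72526; u=(-0.18699+(-38.362))/0.72526=-53.15207, w=(-0.18699−(-38.362))/0.72526=52.63641

0: u=26.21836 w=-25.68312
1: u=-3.60387 w=0.70356
2: u=15.59172 w=-18.15624
3: u=21.01072 w=-18.33524
4: u=-53.15207 w=52.63641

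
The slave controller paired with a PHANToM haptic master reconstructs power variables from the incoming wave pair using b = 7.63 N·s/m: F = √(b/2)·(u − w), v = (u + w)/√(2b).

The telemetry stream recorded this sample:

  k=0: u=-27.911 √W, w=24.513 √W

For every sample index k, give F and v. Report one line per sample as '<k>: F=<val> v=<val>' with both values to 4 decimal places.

0: F=-102.3947 v=-0.8699

k=0: u−w=-52.4240, u+w=-3.3980; √(b/2)=1.9532, √(2b)=3.9064; F=1.9532×(-52.424)=-102.3947, v=-3.3980/3.9064=-0.8699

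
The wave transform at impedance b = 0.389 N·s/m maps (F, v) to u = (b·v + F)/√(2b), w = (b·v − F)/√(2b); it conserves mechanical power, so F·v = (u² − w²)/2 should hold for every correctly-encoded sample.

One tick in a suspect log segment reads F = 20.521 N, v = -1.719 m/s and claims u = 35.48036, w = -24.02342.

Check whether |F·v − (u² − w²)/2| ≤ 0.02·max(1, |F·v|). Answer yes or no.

no

F·v = 20.521×(-1.719) = -35.2756 W.
(u² − w²)/2 = (1258.8559 − 577.1247)/2 = 340.8656 W.
|Δ| = 376.1412;  2% of max(1, |F·v|) = 0.7055.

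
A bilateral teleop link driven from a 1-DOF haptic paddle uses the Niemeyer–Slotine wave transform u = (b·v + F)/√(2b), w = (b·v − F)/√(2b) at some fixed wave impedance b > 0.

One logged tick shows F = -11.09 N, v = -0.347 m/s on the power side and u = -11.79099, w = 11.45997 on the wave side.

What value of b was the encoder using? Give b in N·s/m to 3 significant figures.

u + w = -0.3310;  u + w = √(2b)·v, so √(2b) = -0.3310/(-0.347) = 0.9539.
b = (√(2b))²/2 = 0.9100/2 = 0.4550.
(Check via u − w = 2F/√(2b): u − w = -23.2510, 2F/√(2b) = -23.2507.)

b = 0.455 N·s/m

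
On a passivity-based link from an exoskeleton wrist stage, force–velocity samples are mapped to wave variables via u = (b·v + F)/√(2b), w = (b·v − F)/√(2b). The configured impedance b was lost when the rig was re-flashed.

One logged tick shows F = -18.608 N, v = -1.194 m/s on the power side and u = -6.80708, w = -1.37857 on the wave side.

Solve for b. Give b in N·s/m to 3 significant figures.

u + w = -8.18565;  u + w = √(2b)·v, so √(2b) = -8.18565/(-1.194) = 6.85565.
b = (√(2b))²/2 = 46.99998/2 = 23.49999.
(Check via u − w = 2F/√(2b): u − w = -5.42851, 2F/√(2b) = -5.42851.)

b = 23.5 N·s/m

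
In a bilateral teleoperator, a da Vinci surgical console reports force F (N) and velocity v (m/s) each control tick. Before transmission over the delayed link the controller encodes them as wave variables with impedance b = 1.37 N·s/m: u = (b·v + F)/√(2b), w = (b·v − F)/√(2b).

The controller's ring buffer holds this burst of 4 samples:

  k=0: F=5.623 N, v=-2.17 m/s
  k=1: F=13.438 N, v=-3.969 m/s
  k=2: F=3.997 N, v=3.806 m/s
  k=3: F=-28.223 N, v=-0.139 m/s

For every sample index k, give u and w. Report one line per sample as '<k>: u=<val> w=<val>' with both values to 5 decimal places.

k=0: b·v=1.37×(-2.17)=-2.97290; √(2b)=1.65529; u=(-2.97290+5.623)/1.65529=1.60098, w=(-2.97290−5.623)/1.65529=-5.19297
k=1: b·v=1.37×(-3.969)=-5.43753; √(2b)=1.65529; u=(-5.43753+13.438)/1.65529=4.83326, w=(-5.43753−13.438)/1.65529=-11.40312
k=2: b·v=1.37×3.806=5.21422; √(2b)=1.65529; u=(5.21422+3.997)/1.65529=5.56470, w=(5.21422−3.997)/1.65529=0.73535
k=3: b·v=1.37×(-0.139)=-0.19043; √(2b)=1.65529; u=(-0.19043+(-28.223))/1.65529=-17.16518, w=(-0.19043−(-28.223))/1.65529=16.93509

0: u=1.60098 w=-5.19297
1: u=4.83326 w=-11.40312
2: u=5.56470 w=0.73535
3: u=-17.16518 w=16.93509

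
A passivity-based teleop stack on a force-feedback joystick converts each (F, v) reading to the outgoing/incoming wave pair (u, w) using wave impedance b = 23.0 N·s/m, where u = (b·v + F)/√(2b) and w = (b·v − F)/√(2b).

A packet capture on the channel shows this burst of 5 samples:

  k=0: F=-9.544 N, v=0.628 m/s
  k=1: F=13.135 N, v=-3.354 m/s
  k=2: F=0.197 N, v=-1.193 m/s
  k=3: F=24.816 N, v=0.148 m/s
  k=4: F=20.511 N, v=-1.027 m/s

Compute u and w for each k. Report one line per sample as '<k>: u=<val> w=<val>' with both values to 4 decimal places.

k=0: b·v=23.0×0.628=14.4440; √(2b)=6.7823; u=(14.4440+(-9.544))/6.7823=0.7225, w=(14.4440−(-9.544))/6.7823=3.5368
k=1: b·v=23.0×(-3.354)=-77.1420; √(2b)=6.7823; u=(-77.1420+13.135)/6.7823=-9.4373, w=(-77.1420−13.135)/6.7823=-13.3106
k=2: b·v=23.0×(-1.193)=-27.4390; √(2b)=6.7823; u=(-27.4390+0.197)/6.7823=-4.0166, w=(-27.4390−0.197)/6.7823=-4.0747
k=3: b·v=23.0×0.148=3.4040; √(2b)=6.7823; u=(3.4040+24.816)/6.7823=4.1608, w=(3.4040−24.816)/6.7823=-3.1570
k=4: b·v=23.0×(-1.027)=-23.6210; √(2b)=6.7823; u=(-23.6210+20.511)/6.7823=-0.4585, w=(-23.6210−20.511)/6.7823=-6.5069

0: u=0.7225 w=3.5368
1: u=-9.4373 w=-13.3106
2: u=-4.0166 w=-4.0747
3: u=4.1608 w=-3.1570
4: u=-0.4585 w=-6.5069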